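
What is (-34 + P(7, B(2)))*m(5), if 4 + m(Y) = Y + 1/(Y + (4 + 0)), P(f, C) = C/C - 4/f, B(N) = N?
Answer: -2350/63 ≈ -37.302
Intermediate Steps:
P(f, C) = 1 - 4/f
m(Y) = -4 + Y + 1/(4 + Y) (m(Y) = -4 + (Y + 1/(Y + (4 + 0))) = -4 + (Y + 1/(Y + 4)) = -4 + (Y + 1/(4 + Y)) = -4 + Y + 1/(4 + Y))
(-34 + P(7, B(2)))*m(5) = (-34 + (-4 + 7)/7)*((-15 + 5**2)/(4 + 5)) = (-34 + (1/7)*3)*((-15 + 25)/9) = (-34 + 3/7)*((1/9)*10) = -235/7*10/9 = -2350/63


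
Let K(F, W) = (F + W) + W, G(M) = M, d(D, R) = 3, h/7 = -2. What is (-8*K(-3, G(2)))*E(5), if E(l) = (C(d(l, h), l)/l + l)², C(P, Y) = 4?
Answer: -6728/25 ≈ -269.12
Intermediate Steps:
h = -14 (h = 7*(-2) = -14)
K(F, W) = F + 2*W
E(l) = (l + 4/l)² (E(l) = (4/l + l)² = (l + 4/l)²)
(-8*K(-3, G(2)))*E(5) = (-8*(-3 + 2*2))*((4 + 5²)²/5²) = (-8*(-3 + 4))*((4 + 25)²/25) = (-8*1)*((1/25)*29²) = -8*841/25 = -6728/25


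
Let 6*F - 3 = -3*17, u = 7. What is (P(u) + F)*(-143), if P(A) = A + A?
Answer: -858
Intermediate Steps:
F = -8 (F = 1/2 + (-3*17)/6 = 1/2 + (1/6)*(-51) = 1/2 - 17/2 = -8)
P(A) = 2*A
(P(u) + F)*(-143) = (2*7 - 8)*(-143) = (14 - 8)*(-143) = 6*(-143) = -858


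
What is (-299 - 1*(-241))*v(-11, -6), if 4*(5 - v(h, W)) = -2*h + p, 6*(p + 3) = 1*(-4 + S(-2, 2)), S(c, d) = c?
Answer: -29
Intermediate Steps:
p = -4 (p = -3 + (1*(-4 - 2))/6 = -3 + (1*(-6))/6 = -3 + (⅙)*(-6) = -3 - 1 = -4)
v(h, W) = 6 + h/2 (v(h, W) = 5 - (-2*h - 4)/4 = 5 - (-4 - 2*h)/4 = 5 + (1 + h/2) = 6 + h/2)
(-299 - 1*(-241))*v(-11, -6) = (-299 - 1*(-241))*(6 + (½)*(-11)) = (-299 + 241)*(6 - 11/2) = -58*½ = -29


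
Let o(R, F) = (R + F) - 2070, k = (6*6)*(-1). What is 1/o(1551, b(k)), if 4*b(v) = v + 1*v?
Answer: -1/537 ≈ -0.0018622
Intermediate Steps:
k = -36 (k = 36*(-1) = -36)
b(v) = v/2 (b(v) = (v + 1*v)/4 = (v + v)/4 = (2*v)/4 = v/2)
o(R, F) = -2070 + F + R (o(R, F) = (F + R) - 2070 = -2070 + F + R)
1/o(1551, b(k)) = 1/(-2070 + (1/2)*(-36) + 1551) = 1/(-2070 - 18 + 1551) = 1/(-537) = -1/537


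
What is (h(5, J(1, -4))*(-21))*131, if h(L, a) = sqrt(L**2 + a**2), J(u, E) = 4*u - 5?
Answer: -2751*sqrt(26) ≈ -14027.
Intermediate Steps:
J(u, E) = -5 + 4*u
(h(5, J(1, -4))*(-21))*131 = (sqrt(5**2 + (-5 + 4*1)**2)*(-21))*131 = (sqrt(25 + (-5 + 4)**2)*(-21))*131 = (sqrt(25 + (-1)**2)*(-21))*131 = (sqrt(25 + 1)*(-21))*131 = (sqrt(26)*(-21))*131 = -21*sqrt(26)*131 = -2751*sqrt(26)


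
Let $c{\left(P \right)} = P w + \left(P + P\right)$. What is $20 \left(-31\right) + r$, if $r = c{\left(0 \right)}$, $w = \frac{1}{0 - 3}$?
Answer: $-620$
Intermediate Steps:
$w = - \frac{1}{3}$ ($w = \frac{1}{-3} = - \frac{1}{3} \approx -0.33333$)
$c{\left(P \right)} = \frac{5 P}{3}$ ($c{\left(P \right)} = P \left(- \frac{1}{3}\right) + \left(P + P\right) = - \frac{P}{3} + 2 P = \frac{5 P}{3}$)
$r = 0$ ($r = \frac{5}{3} \cdot 0 = 0$)
$20 \left(-31\right) + r = 20 \left(-31\right) + 0 = -620 + 0 = -620$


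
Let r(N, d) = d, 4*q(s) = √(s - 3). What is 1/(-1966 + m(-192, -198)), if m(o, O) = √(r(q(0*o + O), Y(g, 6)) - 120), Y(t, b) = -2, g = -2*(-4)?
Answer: -983/1932639 - I*√122/3865278 ≈ -0.00050863 - 2.8576e-6*I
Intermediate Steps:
q(s) = √(-3 + s)/4 (q(s) = √(s - 3)/4 = √(-3 + s)/4)
g = 8
m(o, O) = I*√122 (m(o, O) = √(-2 - 120) = √(-122) = I*√122)
1/(-1966 + m(-192, -198)) = 1/(-1966 + I*√122)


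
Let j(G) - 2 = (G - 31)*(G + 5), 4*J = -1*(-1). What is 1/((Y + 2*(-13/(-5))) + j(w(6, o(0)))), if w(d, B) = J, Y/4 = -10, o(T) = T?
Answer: -80/15539 ≈ -0.0051483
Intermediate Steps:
J = ¼ (J = (-1*(-1))/4 = (¼)*1 = ¼ ≈ 0.25000)
Y = -40 (Y = 4*(-10) = -40)
w(d, B) = ¼
j(G) = 2 + (-31 + G)*(5 + G) (j(G) = 2 + (G - 31)*(G + 5) = 2 + (-31 + G)*(5 + G))
1/((Y + 2*(-13/(-5))) + j(w(6, o(0)))) = 1/((-40 + 2*(-13/(-5))) + (-153 + (¼)² - 26*¼)) = 1/((-40 + 2*(-13*(-⅕))) + (-153 + 1/16 - 13/2)) = 1/((-40 + 2*(13/5)) - 2551/16) = 1/((-40 + 26/5) - 2551/16) = 1/(-174/5 - 2551/16) = 1/(-15539/80) = -80/15539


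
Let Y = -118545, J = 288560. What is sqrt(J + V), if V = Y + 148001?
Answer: 8*sqrt(4969) ≈ 563.93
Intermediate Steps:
V = 29456 (V = -118545 + 148001 = 29456)
sqrt(J + V) = sqrt(288560 + 29456) = sqrt(318016) = 8*sqrt(4969)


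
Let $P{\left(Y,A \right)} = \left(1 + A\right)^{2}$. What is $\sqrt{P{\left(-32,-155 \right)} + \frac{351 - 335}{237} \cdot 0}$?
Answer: $154$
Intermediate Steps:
$\sqrt{P{\left(-32,-155 \right)} + \frac{351 - 335}{237} \cdot 0} = \sqrt{\left(1 - 155\right)^{2} + \frac{351 - 335}{237} \cdot 0} = \sqrt{\left(-154\right)^{2} + \left(351 - 335\right) \frac{1}{237} \cdot 0} = \sqrt{23716 + 16 \cdot \frac{1}{237} \cdot 0} = \sqrt{23716 + \frac{16}{237} \cdot 0} = \sqrt{23716 + 0} = \sqrt{23716} = 154$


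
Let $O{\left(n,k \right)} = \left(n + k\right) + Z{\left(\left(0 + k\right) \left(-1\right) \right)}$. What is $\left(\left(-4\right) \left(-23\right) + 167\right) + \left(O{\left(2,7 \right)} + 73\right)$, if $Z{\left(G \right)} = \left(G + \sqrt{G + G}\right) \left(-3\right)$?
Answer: $362 - 3 i \sqrt{14} \approx 362.0 - 11.225 i$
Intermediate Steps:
$Z{\left(G \right)} = - 3 G - 3 \sqrt{2} \sqrt{G}$ ($Z{\left(G \right)} = \left(G + \sqrt{2 G}\right) \left(-3\right) = \left(G + \sqrt{2} \sqrt{G}\right) \left(-3\right) = - 3 G - 3 \sqrt{2} \sqrt{G}$)
$O{\left(n,k \right)} = n + 4 k - 3 \sqrt{2} \sqrt{- k}$ ($O{\left(n,k \right)} = \left(n + k\right) - \left(3 \sqrt{2} \sqrt{\left(0 + k\right) \left(-1\right)} + 3 \left(0 + k\right) \left(-1\right)\right) = \left(k + n\right) - \left(3 k \left(-1\right) + 3 \sqrt{2} \sqrt{k \left(-1\right)}\right) = \left(k + n\right) - \left(3 \left(-1\right) k + 3 \sqrt{2} \sqrt{- k}\right) = \left(k + n\right) + \left(3 k - 3 \sqrt{2} \sqrt{- k}\right) = n + 4 k - 3 \sqrt{2} \sqrt{- k}$)
$\left(\left(-4\right) \left(-23\right) + 167\right) + \left(O{\left(2,7 \right)} + 73\right) = \left(\left(-4\right) \left(-23\right) + 167\right) + \left(\left(2 + 4 \cdot 7 - 3 \sqrt{2} \sqrt{\left(-1\right) 7}\right) + 73\right) = \left(92 + 167\right) + \left(\left(2 + 28 - 3 \sqrt{2} \sqrt{-7}\right) + 73\right) = 259 + \left(\left(2 + 28 - 3 \sqrt{2} i \sqrt{7}\right) + 73\right) = 259 + \left(\left(2 + 28 - 3 i \sqrt{14}\right) + 73\right) = 259 + \left(\left(30 - 3 i \sqrt{14}\right) + 73\right) = 259 + \left(103 - 3 i \sqrt{14}\right) = 362 - 3 i \sqrt{14}$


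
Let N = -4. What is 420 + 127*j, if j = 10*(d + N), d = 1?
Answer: -3390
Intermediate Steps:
j = -30 (j = 10*(1 - 4) = 10*(-3) = -30)
420 + 127*j = 420 + 127*(-30) = 420 - 3810 = -3390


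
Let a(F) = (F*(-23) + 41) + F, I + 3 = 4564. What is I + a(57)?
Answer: 3348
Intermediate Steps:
I = 4561 (I = -3 + 4564 = 4561)
a(F) = 41 - 22*F (a(F) = (-23*F + 41) + F = (41 - 23*F) + F = 41 - 22*F)
I + a(57) = 4561 + (41 - 22*57) = 4561 + (41 - 1254) = 4561 - 1213 = 3348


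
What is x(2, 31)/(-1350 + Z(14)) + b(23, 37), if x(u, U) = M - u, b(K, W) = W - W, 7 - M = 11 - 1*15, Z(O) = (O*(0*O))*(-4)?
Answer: -1/150 ≈ -0.0066667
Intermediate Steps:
Z(O) = 0 (Z(O) = (O*0)*(-4) = 0*(-4) = 0)
M = 11 (M = 7 - (11 - 1*15) = 7 - (11 - 15) = 7 - 1*(-4) = 7 + 4 = 11)
b(K, W) = 0
x(u, U) = 11 - u
x(2, 31)/(-1350 + Z(14)) + b(23, 37) = (11 - 1*2)/(-1350 + 0) + 0 = (11 - 2)/(-1350) + 0 = -1/1350*9 + 0 = -1/150 + 0 = -1/150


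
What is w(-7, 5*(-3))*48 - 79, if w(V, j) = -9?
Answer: -511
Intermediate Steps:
w(-7, 5*(-3))*48 - 79 = -9*48 - 79 = -432 - 79 = -511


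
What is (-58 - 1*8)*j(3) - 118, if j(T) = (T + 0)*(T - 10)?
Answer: 1268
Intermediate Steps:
j(T) = T*(-10 + T)
(-58 - 1*8)*j(3) - 118 = (-58 - 1*8)*(3*(-10 + 3)) - 118 = (-58 - 8)*(3*(-7)) - 118 = -66*(-21) - 118 = 1386 - 118 = 1268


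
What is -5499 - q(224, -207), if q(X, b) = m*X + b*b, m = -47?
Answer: -37820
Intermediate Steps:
q(X, b) = b² - 47*X (q(X, b) = -47*X + b*b = -47*X + b² = b² - 47*X)
-5499 - q(224, -207) = -5499 - ((-207)² - 47*224) = -5499 - (42849 - 10528) = -5499 - 1*32321 = -5499 - 32321 = -37820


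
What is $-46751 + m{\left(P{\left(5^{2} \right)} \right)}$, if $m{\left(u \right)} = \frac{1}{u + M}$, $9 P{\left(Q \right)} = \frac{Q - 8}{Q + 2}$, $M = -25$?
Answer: $- \frac{283217801}{6058} \approx -46751.0$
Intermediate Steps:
$P{\left(Q \right)} = \frac{-8 + Q}{9 \left(2 + Q\right)}$ ($P{\left(Q \right)} = \frac{\left(Q - 8\right) \frac{1}{Q + 2}}{9} = \frac{\left(-8 + Q\right) \frac{1}{2 + Q}}{9} = \frac{\frac{1}{2 + Q} \left(-8 + Q\right)}{9} = \frac{-8 + Q}{9 \left(2 + Q\right)}$)
$m{\left(u \right)} = \frac{1}{-25 + u}$ ($m{\left(u \right)} = \frac{1}{u - 25} = \frac{1}{-25 + u}$)
$-46751 + m{\left(P{\left(5^{2} \right)} \right)} = -46751 + \frac{1}{-25 + \frac{-8 + 5^{2}}{9 \left(2 + 5^{2}\right)}} = -46751 + \frac{1}{-25 + \frac{-8 + 25}{9 \left(2 + 25\right)}} = -46751 + \frac{1}{-25 + \frac{1}{9} \cdot \frac{1}{27} \cdot 17} = -46751 + \frac{1}{-25 + \frac{17}{243}} = -46751 + \frac{1}{- \frac{6058}{243}} = -46751 - \frac{243}{6058} = - \frac{283217801}{6058}$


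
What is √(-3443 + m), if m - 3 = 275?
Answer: I*√3165 ≈ 56.258*I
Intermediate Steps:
m = 278 (m = 3 + 275 = 278)
√(-3443 + m) = √(-3443 + 278) = √(-3165) = I*√3165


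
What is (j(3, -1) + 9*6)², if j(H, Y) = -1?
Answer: 2809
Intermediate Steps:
(j(3, -1) + 9*6)² = (-1 + 9*6)² = (-1 + 54)² = 53² = 2809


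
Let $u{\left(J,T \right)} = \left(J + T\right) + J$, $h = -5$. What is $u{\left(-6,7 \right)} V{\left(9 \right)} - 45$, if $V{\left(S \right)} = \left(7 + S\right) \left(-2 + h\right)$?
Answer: $515$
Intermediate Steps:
$u{\left(J,T \right)} = T + 2 J$
$V{\left(S \right)} = -49 - 7 S$ ($V{\left(S \right)} = \left(7 + S\right) \left(-2 - 5\right) = \left(7 + S\right) \left(-7\right) = -49 - 7 S$)
$u{\left(-6,7 \right)} V{\left(9 \right)} - 45 = \left(7 + 2 \left(-6\right)\right) \left(-49 - 63\right) - 45 = \left(7 - 12\right) \left(-49 - 63\right) - 45 = \left(-5\right) \left(-112\right) - 45 = 560 - 45 = 515$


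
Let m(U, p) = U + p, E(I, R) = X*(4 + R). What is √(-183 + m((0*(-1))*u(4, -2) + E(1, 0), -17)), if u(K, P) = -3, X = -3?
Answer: 2*I*√53 ≈ 14.56*I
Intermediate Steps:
E(I, R) = -12 - 3*R (E(I, R) = -3*(4 + R) = -12 - 3*R)
√(-183 + m((0*(-1))*u(4, -2) + E(1, 0), -17)) = √(-183 + (((0*(-1))*(-3) + (-12 - 3*0)) - 17)) = √(-183 + ((0*(-3) + (-12 + 0)) - 17)) = √(-183 + ((0 - 12) - 17)) = √(-183 + (-12 - 17)) = √(-183 - 29) = √(-212) = 2*I*√53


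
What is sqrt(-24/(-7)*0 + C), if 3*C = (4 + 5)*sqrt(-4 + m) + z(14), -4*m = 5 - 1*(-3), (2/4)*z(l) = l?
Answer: sqrt(84 + 27*I*sqrt(6))/3 ≈ 3.2567 + 1.1282*I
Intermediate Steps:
z(l) = 2*l
m = -2 (m = -(5 - 1*(-3))/4 = -(5 + 3)/4 = -1/4*8 = -2)
C = 28/3 + 3*I*sqrt(6) (C = ((4 + 5)*sqrt(-4 - 2) + 2*14)/3 = (9*sqrt(-6) + 28)/3 = (9*(I*sqrt(6)) + 28)/3 = (9*I*sqrt(6) + 28)/3 = (28 + 9*I*sqrt(6))/3 = 28/3 + 3*I*sqrt(6) ≈ 9.3333 + 7.3485*I)
sqrt(-24/(-7)*0 + C) = sqrt(-24/(-7)*0 + (28/3 + 3*I*sqrt(6))) = sqrt(-24*(-1)/7*0 + (28/3 + 3*I*sqrt(6))) = sqrt(-4*(-6/7)*0 + (28/3 + 3*I*sqrt(6))) = sqrt((24/7)*0 + (28/3 + 3*I*sqrt(6))) = sqrt(0 + (28/3 + 3*I*sqrt(6))) = sqrt(28/3 + 3*I*sqrt(6))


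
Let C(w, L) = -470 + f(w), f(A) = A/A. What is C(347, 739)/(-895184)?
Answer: 469/895184 ≈ 0.00052391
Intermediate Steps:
f(A) = 1
C(w, L) = -469 (C(w, L) = -470 + 1 = -469)
C(347, 739)/(-895184) = -469/(-895184) = -469*(-1/895184) = 469/895184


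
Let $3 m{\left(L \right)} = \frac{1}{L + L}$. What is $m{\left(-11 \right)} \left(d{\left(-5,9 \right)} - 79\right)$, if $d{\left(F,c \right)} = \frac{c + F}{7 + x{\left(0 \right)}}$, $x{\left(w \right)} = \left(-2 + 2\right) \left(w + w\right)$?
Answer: $\frac{183}{154} \approx 1.1883$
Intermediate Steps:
$m{\left(L \right)} = \frac{1}{6 L}$ ($m{\left(L \right)} = \frac{1}{3 \left(L + L\right)} = \frac{1}{3 \cdot 2 L} = \frac{\frac{1}{2} \frac{1}{L}}{3} = \frac{1}{6 L}$)
$x{\left(w \right)} = 0$ ($x{\left(w \right)} = 0 \cdot 2 w = 0$)
$d{\left(F,c \right)} = \frac{F}{7} + \frac{c}{7}$ ($d{\left(F,c \right)} = \frac{c + F}{7 + 0} = \frac{F + c}{7} = \left(F + c\right) \frac{1}{7} = \frac{F}{7} + \frac{c}{7}$)
$m{\left(-11 \right)} \left(d{\left(-5,9 \right)} - 79\right) = \frac{1}{6 \left(-11\right)} \left(\left(\frac{1}{7} \left(-5\right) + \frac{1}{7} \cdot 9\right) - 79\right) = \frac{1}{6} \left(- \frac{1}{11}\right) \left(\left(- \frac{5}{7} + \frac{9}{7}\right) - 79\right) = - \frac{\frac{4}{7} - 79}{66} = \left(- \frac{1}{66}\right) \left(- \frac{549}{7}\right) = \frac{183}{154}$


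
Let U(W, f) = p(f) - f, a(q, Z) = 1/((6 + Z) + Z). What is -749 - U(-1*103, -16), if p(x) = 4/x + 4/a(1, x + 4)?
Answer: -2771/4 ≈ -692.75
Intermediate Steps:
a(q, Z) = 1/(6 + 2*Z)
p(x) = 56 + 4/x + 8*x (p(x) = 4/x + 4/((1/(2*(3 + (x + 4))))) = 4/x + 4/((1/(2*(3 + (4 + x))))) = 4/x + 4/((1/(2*(7 + x)))) = 4/x + 4*(14 + 2*x) = 4/x + (56 + 8*x) = 56 + 4/x + 8*x)
U(W, f) = 56 + 4/f + 7*f (U(W, f) = (56 + 4/f + 8*f) - f = 56 + 4/f + 7*f)
-749 - U(-1*103, -16) = -749 - (56 + 4/(-16) + 7*(-16)) = -749 - (56 + 4*(-1/16) - 112) = -749 - (56 - ¼ - 112) = -749 - 1*(-225/4) = -749 + 225/4 = -2771/4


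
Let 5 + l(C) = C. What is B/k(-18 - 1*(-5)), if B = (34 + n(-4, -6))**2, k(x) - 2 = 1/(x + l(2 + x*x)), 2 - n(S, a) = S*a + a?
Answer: 49572/307 ≈ 161.47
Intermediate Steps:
n(S, a) = 2 - a - S*a (n(S, a) = 2 - (S*a + a) = 2 - (a + S*a) = 2 + (-a - S*a) = 2 - a - S*a)
l(C) = -5 + C
k(x) = 2 + 1/(-3 + x + x**2) (k(x) = 2 + 1/(x + (-5 + (2 + x*x))) = 2 + 1/(x + (-5 + (2 + x**2))) = 2 + 1/(x + (-3 + x**2)) = 2 + 1/(-3 + x + x**2))
B = 324 (B = (34 + (2 - 1*(-6) - 1*(-4)*(-6)))**2 = (34 + (2 + 6 - 24))**2 = (34 - 16)**2 = 18**2 = 324)
B/k(-18 - 1*(-5)) = 324/(((-5 + 2*(-18 - 1*(-5)) + 2*(-18 - 1*(-5))**2)/(-3 + (-18 - 1*(-5)) + (-18 - 1*(-5))**2))) = 324/(((-5 + 2*(-18 + 5) + 2*(-18 + 5)**2)/(-3 + (-18 + 5) + (-18 + 5)**2))) = 324/(((-5 + 2*(-13) + 2*(-13)**2)/(-3 - 13 + (-13)**2))) = 324/(((-5 - 26 + 2*169)/(-3 - 13 + 169))) = 324/(((-5 - 26 + 338)/153)) = 324/(((1/153)*307)) = 324/(307/153) = 324*(153/307) = 49572/307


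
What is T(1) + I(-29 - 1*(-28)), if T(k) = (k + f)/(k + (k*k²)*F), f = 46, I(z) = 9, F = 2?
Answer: 74/3 ≈ 24.667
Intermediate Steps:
T(k) = (46 + k)/(k + 2*k³) (T(k) = (k + 46)/(k + (k*k²)*2) = (46 + k)/(k + k³*2) = (46 + k)/(k + 2*k³))
T(1) + I(-29 - 1*(-28)) = (46 + 1)/(1 + 2*1³) + 9 = 47/(1 + 2*1) + 9 = 47/(1 + 2) + 9 = 47/3 + 9 = 74/3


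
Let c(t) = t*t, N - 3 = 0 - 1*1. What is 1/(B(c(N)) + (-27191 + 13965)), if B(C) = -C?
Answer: -1/13230 ≈ -7.5586e-5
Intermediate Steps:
N = 2 (N = 3 + (0 - 1*1) = 3 + (0 - 1) = 3 - 1 = 2)
c(t) = t²
1/(B(c(N)) + (-27191 + 13965)) = 1/(-1*2² + (-27191 + 13965)) = 1/(-1*4 - 13226) = 1/(-4 - 13226) = 1/(-13230) = -1/13230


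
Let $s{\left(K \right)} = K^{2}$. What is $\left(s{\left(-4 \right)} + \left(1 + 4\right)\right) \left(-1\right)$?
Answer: $-21$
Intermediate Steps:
$\left(s{\left(-4 \right)} + \left(1 + 4\right)\right) \left(-1\right) = \left(\left(-4\right)^{2} + \left(1 + 4\right)\right) \left(-1\right) = \left(16 + 5\right) \left(-1\right) = 21 \left(-1\right) = -21$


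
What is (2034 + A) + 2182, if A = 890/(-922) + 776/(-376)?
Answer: 91282440/21667 ≈ 4213.0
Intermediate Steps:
A = -65632/21667 (A = 890*(-1/922) + 776*(-1/376) = -445/461 - 97/47 = -65632/21667 ≈ -3.0291)
(2034 + A) + 2182 = (2034 - 65632/21667) + 2182 = 44005046/21667 + 2182 = 91282440/21667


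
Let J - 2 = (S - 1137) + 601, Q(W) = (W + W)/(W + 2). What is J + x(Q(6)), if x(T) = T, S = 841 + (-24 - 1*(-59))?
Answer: 687/2 ≈ 343.50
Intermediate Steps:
S = 876 (S = 841 + (-24 + 59) = 841 + 35 = 876)
Q(W) = 2*W/(2 + W) (Q(W) = (2*W)/(2 + W) = 2*W/(2 + W))
J = 342 (J = 2 + ((876 - 1137) + 601) = 2 + (-261 + 601) = 2 + 340 = 342)
J + x(Q(6)) = 342 + 2*6/(2 + 6) = 342 + 2*6/8 = 342 + 2*6*(⅛) = 342 + 3/2 = 687/2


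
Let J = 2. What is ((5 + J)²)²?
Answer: 2401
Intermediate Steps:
((5 + J)²)² = ((5 + 2)²)² = (7²)² = 49² = 2401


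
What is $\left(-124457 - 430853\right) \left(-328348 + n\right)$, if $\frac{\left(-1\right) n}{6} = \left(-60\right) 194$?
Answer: $143552077480$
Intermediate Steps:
$n = 69840$ ($n = - 6 \left(\left(-60\right) 194\right) = \left(-6\right) \left(-11640\right) = 69840$)
$\left(-124457 - 430853\right) \left(-328348 + n\right) = \left(-124457 - 430853\right) \left(-328348 + 69840\right) = \left(-555310\right) \left(-258508\right) = 143552077480$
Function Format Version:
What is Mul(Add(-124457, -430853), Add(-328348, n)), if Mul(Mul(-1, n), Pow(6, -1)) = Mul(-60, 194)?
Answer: 143552077480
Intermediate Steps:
n = 69840 (n = Mul(-6, Mul(-60, 194)) = Mul(-6, -11640) = 69840)
Mul(Add(-124457, -430853), Add(-328348, n)) = Mul(Add(-124457, -430853), Add(-328348, 69840)) = Mul(-555310, -258508) = 143552077480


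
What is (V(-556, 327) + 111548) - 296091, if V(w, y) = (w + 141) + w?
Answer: -185514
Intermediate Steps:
V(w, y) = 141 + 2*w (V(w, y) = (141 + w) + w = 141 + 2*w)
(V(-556, 327) + 111548) - 296091 = ((141 + 2*(-556)) + 111548) - 296091 = ((141 - 1112) + 111548) - 296091 = (-971 + 111548) - 296091 = 110577 - 296091 = -185514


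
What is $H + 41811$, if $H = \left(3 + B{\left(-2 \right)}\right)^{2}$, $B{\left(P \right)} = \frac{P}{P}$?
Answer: $41827$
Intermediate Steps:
$B{\left(P \right)} = 1$
$H = 16$ ($H = \left(3 + 1\right)^{2} = 4^{2} = 16$)
$H + 41811 = 16 + 41811 = 41827$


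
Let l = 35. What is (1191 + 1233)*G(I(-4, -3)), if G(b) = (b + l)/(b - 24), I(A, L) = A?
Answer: -18786/7 ≈ -2683.7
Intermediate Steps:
G(b) = (35 + b)/(-24 + b) (G(b) = (b + 35)/(b - 24) = (35 + b)/(-24 + b))
(1191 + 1233)*G(I(-4, -3)) = (1191 + 1233)*((35 - 4)/(-24 - 4)) = 2424*(31/(-28)) = 2424*(-1/28*31) = 2424*(-31/28) = -18786/7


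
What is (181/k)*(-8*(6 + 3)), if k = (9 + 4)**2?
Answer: -13032/169 ≈ -77.112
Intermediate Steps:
k = 169 (k = 13**2 = 169)
(181/k)*(-8*(6 + 3)) = (181/169)*(-8*(6 + 3)) = (181*(1/169))*(-8*9) = (181/169)*(-72) = -13032/169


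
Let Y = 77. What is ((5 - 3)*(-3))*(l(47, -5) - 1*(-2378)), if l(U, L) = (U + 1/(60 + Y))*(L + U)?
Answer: -3577596/137 ≈ -26114.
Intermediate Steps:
l(U, L) = (1/137 + U)*(L + U) (l(U, L) = (U + 1/(60 + 77))*(L + U) = (U + 1/137)*(L + U) = (1/137 + U)*(L + U))
((5 - 3)*(-3))*(l(47, -5) - 1*(-2378)) = ((5 - 3)*(-3))*((47² + (1/137)*(-5) + (1/137)*47 - 5*47) - 1*(-2378)) = (2*(-3))*((2209 - 5/137 + 47/137 - 235) + 2378) = -6*(270480/137 + 2378) = -6*596266/137 = -3577596/137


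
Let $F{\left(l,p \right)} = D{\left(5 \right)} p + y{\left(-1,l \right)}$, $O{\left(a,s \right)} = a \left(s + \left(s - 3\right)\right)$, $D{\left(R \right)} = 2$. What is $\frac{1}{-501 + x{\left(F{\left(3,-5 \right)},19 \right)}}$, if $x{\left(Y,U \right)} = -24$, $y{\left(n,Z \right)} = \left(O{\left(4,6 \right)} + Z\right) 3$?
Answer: $- \frac{1}{525} \approx -0.0019048$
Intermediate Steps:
$O{\left(a,s \right)} = a \left(-3 + 2 s\right)$ ($O{\left(a,s \right)} = a \left(s + \left(-3 + s\right)\right) = a \left(-3 + 2 s\right)$)
$y{\left(n,Z \right)} = 108 + 3 Z$ ($y{\left(n,Z \right)} = \left(4 \left(-3 + 2 \cdot 6\right) + Z\right) 3 = \left(4 \left(-3 + 12\right) + Z\right) 3 = \left(4 \cdot 9 + Z\right) 3 = \left(36 + Z\right) 3 = 108 + 3 Z$)
$F{\left(l,p \right)} = 108 + 2 p + 3 l$ ($F{\left(l,p \right)} = 2 p + \left(108 + 3 l\right) = 108 + 2 p + 3 l$)
$\frac{1}{-501 + x{\left(F{\left(3,-5 \right)},19 \right)}} = \frac{1}{-501 - 24} = \frac{1}{-525} = - \frac{1}{525}$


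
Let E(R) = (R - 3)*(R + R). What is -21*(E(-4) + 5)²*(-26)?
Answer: 2031666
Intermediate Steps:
E(R) = 2*R*(-3 + R) (E(R) = (-3 + R)*(2*R) = 2*R*(-3 + R))
-21*(E(-4) + 5)²*(-26) = -21*(2*(-4)*(-3 - 4) + 5)²*(-26) = -21*(2*(-4)*(-7) + 5)²*(-26) = -21*(56 + 5)²*(-26) = -21*61²*(-26) = -21*3721*(-26) = -78141*(-26) = 2031666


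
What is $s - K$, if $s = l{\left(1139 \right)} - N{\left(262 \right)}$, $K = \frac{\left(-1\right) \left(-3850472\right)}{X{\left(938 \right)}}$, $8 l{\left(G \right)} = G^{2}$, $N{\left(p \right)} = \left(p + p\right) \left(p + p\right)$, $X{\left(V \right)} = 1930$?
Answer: $- \frac{883213843}{7720} \approx -1.1441 \cdot 10^{5}$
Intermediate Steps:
$N{\left(p \right)} = 4 p^{2}$ ($N{\left(p \right)} = 2 p 2 p = 4 p^{2}$)
$l{\left(G \right)} = \frac{G^{2}}{8}$
$K = \frac{1925236}{965}$ ($K = \frac{\left(-1\right) \left(-3850472\right)}{1930} = 3850472 \cdot \frac{1}{1930} = \frac{1925236}{965} \approx 1995.1$)
$s = - \frac{899287}{8}$ ($s = \frac{1139^{2}}{8} - 4 \cdot 262^{2} = \frac{1}{8} \cdot 1297321 - 4 \cdot 68644 = \frac{1297321}{8} - 274576 = - \frac{899287}{8} \approx -1.1241 \cdot 10^{5}$)
$s - K = - \frac{899287}{8} - \frac{1925236}{965} = - \frac{883213843}{7720}$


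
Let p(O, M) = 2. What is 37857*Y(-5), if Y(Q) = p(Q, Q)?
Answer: 75714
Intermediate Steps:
Y(Q) = 2
37857*Y(-5) = 37857*2 = 75714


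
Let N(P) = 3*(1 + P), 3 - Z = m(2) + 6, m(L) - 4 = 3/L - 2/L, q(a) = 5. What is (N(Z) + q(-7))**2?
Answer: 841/4 ≈ 210.25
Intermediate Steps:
m(L) = 4 + 1/L (m(L) = 4 + (3/L - 2/L) = 4 + 1/L)
Z = -15/2 (Z = 3 - ((4 + 1/2) + 6) = 3 - (9/2 + 6) = 3 - 1*21/2 = 3 - 21/2 = -15/2 ≈ -7.5000)
N(P) = 3 + 3*P
(N(Z) + q(-7))**2 = ((3 + 3*(-15/2)) + 5)**2 = ((3 - 45/2) + 5)**2 = (-39/2 + 5)**2 = (-29/2)**2 = 841/4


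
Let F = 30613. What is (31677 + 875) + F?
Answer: 63165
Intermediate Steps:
(31677 + 875) + F = (31677 + 875) + 30613 = 32552 + 30613 = 63165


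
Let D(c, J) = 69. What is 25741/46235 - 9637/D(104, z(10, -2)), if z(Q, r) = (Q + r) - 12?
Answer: -19295242/138705 ≈ -139.11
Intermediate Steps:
z(Q, r) = -12 + Q + r
25741/46235 - 9637/D(104, z(10, -2)) = 25741/46235 - 9637/69 = 25741*(1/46235) - 9637*1/69 = 25741/46235 - 419/3 = -19295242/138705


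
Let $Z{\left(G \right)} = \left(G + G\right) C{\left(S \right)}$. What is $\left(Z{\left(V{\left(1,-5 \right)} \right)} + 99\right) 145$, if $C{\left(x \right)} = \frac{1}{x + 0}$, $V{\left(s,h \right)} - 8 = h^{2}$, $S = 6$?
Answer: $15950$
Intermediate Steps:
$V{\left(s,h \right)} = 8 + h^{2}$
$C{\left(x \right)} = \frac{1}{x}$
$Z{\left(G \right)} = \frac{G}{3}$ ($Z{\left(G \right)} = \frac{G + G}{6} = 2 G \frac{1}{6} = \frac{G}{3}$)
$\left(Z{\left(V{\left(1,-5 \right)} \right)} + 99\right) 145 = \left(\frac{8 + \left(-5\right)^{2}}{3} + 99\right) 145 = \left(\frac{8 + 25}{3} + 99\right) 145 = \left(\frac{1}{3} \cdot 33 + 99\right) 145 = \left(11 + 99\right) 145 = 110 \cdot 145 = 15950$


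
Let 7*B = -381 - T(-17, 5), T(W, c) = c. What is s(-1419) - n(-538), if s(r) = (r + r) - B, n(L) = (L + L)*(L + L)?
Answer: -8123912/7 ≈ -1.1606e+6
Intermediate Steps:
n(L) = 4*L² (n(L) = (2*L)*(2*L) = 4*L²)
B = -386/7 (B = (-381 - 1*5)/7 = (-381 - 5)/7 = (⅐)*(-386) = -386/7 ≈ -55.143)
s(r) = 386/7 + 2*r (s(r) = (r + r) - 1*(-386/7) = 2*r + 386/7 = 386/7 + 2*r)
s(-1419) - n(-538) = (386/7 + 2*(-1419)) - 4*(-538)² = (386/7 - 2838) - 4*289444 = -19480/7 - 1*1157776 = -19480/7 - 1157776 = -8123912/7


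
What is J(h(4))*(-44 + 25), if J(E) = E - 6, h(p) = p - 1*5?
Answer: 133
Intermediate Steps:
h(p) = -5 + p (h(p) = p - 5 = -5 + p)
J(E) = -6 + E
J(h(4))*(-44 + 25) = (-6 + (-5 + 4))*(-44 + 25) = (-6 - 1)*(-19) = -7*(-19) = 133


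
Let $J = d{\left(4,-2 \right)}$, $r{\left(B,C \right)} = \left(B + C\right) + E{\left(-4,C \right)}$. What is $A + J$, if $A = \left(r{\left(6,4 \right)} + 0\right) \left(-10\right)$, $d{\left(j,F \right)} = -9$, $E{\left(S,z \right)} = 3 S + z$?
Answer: $-29$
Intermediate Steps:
$E{\left(S,z \right)} = z + 3 S$
$r{\left(B,C \right)} = -12 + B + 2 C$ ($r{\left(B,C \right)} = \left(B + C\right) + \left(C + 3 \left(-4\right)\right) = \left(B + C\right) + \left(C - 12\right) = \left(B + C\right) + \left(-12 + C\right) = -12 + B + 2 C$)
$J = -9$
$A = -20$ ($A = \left(\left(-12 + 6 + 2 \cdot 4\right) + 0\right) \left(-10\right) = \left(\left(-12 + 6 + 8\right) + 0\right) \left(-10\right) = \left(2 + 0\right) \left(-10\right) = 2 \left(-10\right) = -20$)
$A + J = -20 - 9 = -29$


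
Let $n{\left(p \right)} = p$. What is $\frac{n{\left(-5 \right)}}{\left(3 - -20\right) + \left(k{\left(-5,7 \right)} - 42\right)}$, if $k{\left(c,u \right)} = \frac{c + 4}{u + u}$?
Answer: $\frac{70}{267} \approx 0.26217$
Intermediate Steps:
$k{\left(c,u \right)} = \frac{4 + c}{2 u}$
$\frac{n{\left(-5 \right)}}{\left(3 - -20\right) + \left(k{\left(-5,7 \right)} - 42\right)} = - \frac{5}{\left(3 - -20\right) - \left(42 - \frac{4 - 5}{2 \cdot 7}\right)} = - \frac{5}{\left(3 + 20\right) - \left(42 - - \frac{1}{14}\right)} = - \frac{5}{23 - \frac{589}{14}} = - \frac{5}{- \frac{267}{14}} = \left(-5\right) \left(- \frac{14}{267}\right) = \frac{70}{267}$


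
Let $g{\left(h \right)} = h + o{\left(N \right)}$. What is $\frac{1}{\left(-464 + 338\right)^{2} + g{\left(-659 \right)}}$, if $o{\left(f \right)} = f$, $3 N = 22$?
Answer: $\frac{3}{45673} \approx 6.5684 \cdot 10^{-5}$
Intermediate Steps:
$N = \frac{22}{3}$ ($N = \frac{1}{3} \cdot 22 = \frac{22}{3} \approx 7.3333$)
$g{\left(h \right)} = \frac{22}{3} + h$ ($g{\left(h \right)} = h + \frac{22}{3} = \frac{22}{3} + h$)
$\frac{1}{\left(-464 + 338\right)^{2} + g{\left(-659 \right)}} = \frac{1}{\left(-464 + 338\right)^{2} + \left(\frac{22}{3} - 659\right)} = \frac{1}{\left(-126\right)^{2} - \frac{1955}{3}} = \frac{1}{15876 - \frac{1955}{3}} = \frac{1}{\frac{45673}{3}} = \frac{3}{45673}$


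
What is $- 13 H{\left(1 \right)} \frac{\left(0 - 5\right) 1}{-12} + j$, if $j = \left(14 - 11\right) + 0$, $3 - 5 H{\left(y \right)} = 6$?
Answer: $\frac{25}{4} \approx 6.25$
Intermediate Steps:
$H{\left(y \right)} = - \frac{3}{5}$ ($H{\left(y \right)} = \frac{3}{5} - \frac{6}{5} = - \frac{3}{5}$)
$j = 3$ ($j = 3 + 0 = 3$)
$- 13 H{\left(1 \right)} \frac{\left(0 - 5\right) 1}{-12} + j = - 13 \left(- \frac{3 \frac{\left(0 - 5\right) 1}{-12}}{5}\right) + 3 = - 13 \left(- \frac{3 \left(-5\right) 1 \left(- \frac{1}{12}\right)}{5}\right) + 3 = - 13 \left(- \frac{3 \left(\left(-5\right) \left(- \frac{1}{12}\right)\right)}{5}\right) + 3 = - 13 \left(\left(- \frac{3}{5}\right) \frac{5}{12}\right) + 3 = \left(-13\right) \left(- \frac{1}{4}\right) + 3 = \frac{13}{4} + 3 = \frac{25}{4}$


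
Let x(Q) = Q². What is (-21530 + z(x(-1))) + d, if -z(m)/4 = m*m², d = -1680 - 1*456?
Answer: -23670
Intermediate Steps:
d = -2136 (d = -1680 - 456 = -2136)
z(m) = -4*m³ (z(m) = -4*m*m² = -4*m³)
(-21530 + z(x(-1))) + d = (-21530 - 4*((-1)²)³) - 2136 = (-21530 - 4*1³) - 2136 = (-21530 - 4*1) - 2136 = (-21530 - 4) - 2136 = -21534 - 2136 = -23670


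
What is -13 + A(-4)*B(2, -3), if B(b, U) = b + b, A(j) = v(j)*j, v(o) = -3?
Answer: 35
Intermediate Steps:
A(j) = -3*j
B(b, U) = 2*b
-13 + A(-4)*B(2, -3) = -13 + (-3*(-4))*(2*2) = -13 + 12*4 = -13 + 48 = 35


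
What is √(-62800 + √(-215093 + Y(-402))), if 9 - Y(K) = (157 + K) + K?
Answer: √(-62800 + I*√214437) ≈ 0.9239 + 250.6*I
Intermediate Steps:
Y(K) = -148 - 2*K (Y(K) = 9 - ((157 + K) + K) = 9 - (157 + 2*K) = 9 + (-157 - 2*K) = -148 - 2*K)
√(-62800 + √(-215093 + Y(-402))) = √(-62800 + √(-215093 + (-148 - 2*(-402)))) = √(-62800 + √(-215093 + (-148 + 804))) = √(-62800 + √(-215093 + 656)) = √(-62800 + √(-214437)) = √(-62800 + I*√214437)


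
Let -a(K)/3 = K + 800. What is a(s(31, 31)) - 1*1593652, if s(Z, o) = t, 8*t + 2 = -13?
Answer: -12768371/8 ≈ -1.5960e+6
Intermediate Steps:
t = -15/8 (t = -1/4 + (1/8)*(-13) = -1/4 - 13/8 = -15/8 ≈ -1.8750)
s(Z, o) = -15/8
a(K) = -2400 - 3*K (a(K) = -3*(K + 800) = -3*(800 + K) = -2400 - 3*K)
a(s(31, 31)) - 1*1593652 = (-2400 - 3*(-15/8)) - 1*1593652 = (-2400 + 45/8) - 1593652 = -19155/8 - 1593652 = -12768371/8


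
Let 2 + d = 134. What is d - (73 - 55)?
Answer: 114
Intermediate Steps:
d = 132 (d = -2 + 134 = 132)
d - (73 - 55) = 132 - (73 - 55) = 132 - 1*18 = 132 - 18 = 114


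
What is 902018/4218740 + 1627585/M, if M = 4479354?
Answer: 1363351984909/2362153736745 ≈ 0.57716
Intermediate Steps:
902018/4218740 + 1627585/M = 902018/4218740 + 1627585/4479354 = 902018*(1/4218740) + 1627585*(1/4479354) = 451009/2109370 + 1627585/4479354 = 1363351984909/2362153736745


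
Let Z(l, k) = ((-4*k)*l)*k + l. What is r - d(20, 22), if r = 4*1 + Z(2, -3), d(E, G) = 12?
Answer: -78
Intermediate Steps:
Z(l, k) = l - 4*l*k**2 (Z(l, k) = (-4*k*l)*k + l = -4*l*k**2 + l = l - 4*l*k**2)
r = -66 (r = 4*1 + 2*(1 - 4*(-3)**2) = 4 + 2*(1 - 4*9) = 4 + 2*(1 - 36) = 4 + 2*(-35) = 4 - 70 = -66)
r - d(20, 22) = -66 - 1*12 = -66 - 12 = -78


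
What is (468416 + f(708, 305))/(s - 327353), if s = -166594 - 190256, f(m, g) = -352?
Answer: -468064/684203 ≈ -0.68410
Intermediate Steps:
s = -356850
(468416 + f(708, 305))/(s - 327353) = (468416 - 352)/(-356850 - 327353) = 468064/(-684203) = 468064*(-1/684203) = -468064/684203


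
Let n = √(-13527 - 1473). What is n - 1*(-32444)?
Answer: 32444 + 50*I*√6 ≈ 32444.0 + 122.47*I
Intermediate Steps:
n = 50*I*√6 (n = √(-15000) = 50*I*√6 ≈ 122.47*I)
n - 1*(-32444) = 50*I*√6 - 1*(-32444) = 50*I*√6 + 32444 = 32444 + 50*I*√6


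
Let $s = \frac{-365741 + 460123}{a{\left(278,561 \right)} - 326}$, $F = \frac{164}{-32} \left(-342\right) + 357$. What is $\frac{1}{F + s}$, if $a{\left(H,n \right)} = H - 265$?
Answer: $\frac{1252}{2263879} \approx 0.00055303$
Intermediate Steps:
$a{\left(H,n \right)} = -265 + H$
$F = \frac{8439}{4}$ ($F = 164 \left(- \frac{1}{32}\right) \left(-342\right) + 357 = \left(- \frac{41}{8}\right) \left(-342\right) + 357 = \frac{7011}{4} + 357 = \frac{8439}{4} \approx 2109.8$)
$s = - \frac{94382}{313}$ ($s = \frac{-365741 + 460123}{\left(-265 + 278\right) - 326} = \frac{94382}{13 - 326} = \frac{94382}{-313} = 94382 \left(- \frac{1}{313}\right) = - \frac{94382}{313} \approx -301.54$)
$\frac{1}{F + s} = \frac{1}{\frac{8439}{4} - \frac{94382}{313}} = \frac{1}{\frac{2263879}{1252}} = \frac{1252}{2263879}$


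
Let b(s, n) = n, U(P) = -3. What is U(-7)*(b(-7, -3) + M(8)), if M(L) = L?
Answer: -15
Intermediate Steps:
U(-7)*(b(-7, -3) + M(8)) = -3*(-3 + 8) = -3*5 = -15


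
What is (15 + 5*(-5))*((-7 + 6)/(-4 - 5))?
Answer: -10/9 ≈ -1.1111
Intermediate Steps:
(15 + 5*(-5))*((-7 + 6)/(-4 - 5)) = (15 - 25)*(-1/(-9)) = -(-10)*(-1)/9 = -10*⅑ = -10/9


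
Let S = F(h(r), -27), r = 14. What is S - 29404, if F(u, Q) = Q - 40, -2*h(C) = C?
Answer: -29471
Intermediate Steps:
h(C) = -C/2
F(u, Q) = -40 + Q
S = -67 (S = -40 - 27 = -67)
S - 29404 = -67 - 29404 = -29471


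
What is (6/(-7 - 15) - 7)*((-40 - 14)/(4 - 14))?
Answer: -432/11 ≈ -39.273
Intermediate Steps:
(6/(-7 - 15) - 7)*((-40 - 14)/(4 - 14)) = (6/(-22) - 7)*(-54/(-10)) = (6*(-1/22) - 7)*(-54*(-⅒)) = (-3/11 - 7)*(27/5) = -80/11*27/5 = -432/11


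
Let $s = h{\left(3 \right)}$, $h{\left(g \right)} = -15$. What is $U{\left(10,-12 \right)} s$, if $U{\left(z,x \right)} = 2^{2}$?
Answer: $-60$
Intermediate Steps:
$U{\left(z,x \right)} = 4$
$s = -15$
$U{\left(10,-12 \right)} s = 4 \left(-15\right) = -60$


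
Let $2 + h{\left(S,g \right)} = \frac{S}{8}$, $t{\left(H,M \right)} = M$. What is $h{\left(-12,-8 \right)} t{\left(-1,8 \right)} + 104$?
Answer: $76$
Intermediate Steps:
$h{\left(S,g \right)} = -2 + \frac{S}{8}$
$h{\left(-12,-8 \right)} t{\left(-1,8 \right)} + 104 = \left(-2 + \frac{1}{8} \left(-12\right)\right) 8 + 104 = \left(-2 - \frac{3}{2}\right) 8 + 104 = \left(- \frac{7}{2}\right) 8 + 104 = -28 + 104 = 76$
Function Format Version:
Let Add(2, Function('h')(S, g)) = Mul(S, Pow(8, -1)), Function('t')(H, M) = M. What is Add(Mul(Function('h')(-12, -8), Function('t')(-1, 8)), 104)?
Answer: 76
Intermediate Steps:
Function('h')(S, g) = Add(-2, Mul(Rational(1, 8), S)) (Function('h')(S, g) = Add(-2, Mul(S, Pow(8, -1))) = Add(-2, Mul(S, Rational(1, 8))) = Add(-2, Mul(Rational(1, 8), S)))
Add(Mul(Function('h')(-12, -8), Function('t')(-1, 8)), 104) = Add(Mul(Add(-2, Mul(Rational(1, 8), -12)), 8), 104) = Add(Mul(Add(-2, Rational(-3, 2)), 8), 104) = Add(Mul(Rational(-7, 2), 8), 104) = Add(-28, 104) = 76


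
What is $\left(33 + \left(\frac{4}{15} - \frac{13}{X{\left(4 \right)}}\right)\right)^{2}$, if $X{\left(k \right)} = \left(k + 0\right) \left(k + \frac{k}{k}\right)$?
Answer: $\frac{3829849}{3600} \approx 1063.8$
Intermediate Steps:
$X{\left(k \right)} = k \left(1 + k\right)$ ($X{\left(k \right)} = k \left(k + 1\right) = k \left(1 + k\right)$)
$\left(33 + \left(\frac{4}{15} - \frac{13}{X{\left(4 \right)}}\right)\right)^{2} = \left(33 + \left(\frac{4}{15} - \frac{13}{4 \left(1 + 4\right)}\right)\right)^{2} = \left(33 + \left(4 \cdot \frac{1}{15} - \frac{13}{4 \cdot 5}\right)\right)^{2} = \left(33 + \left(\frac{4}{15} - \frac{13}{20}\right)\right)^{2} = \left(33 - \frac{23}{60}\right)^{2} = \left(\frac{1957}{60}\right)^{2} = \frac{3829849}{3600}$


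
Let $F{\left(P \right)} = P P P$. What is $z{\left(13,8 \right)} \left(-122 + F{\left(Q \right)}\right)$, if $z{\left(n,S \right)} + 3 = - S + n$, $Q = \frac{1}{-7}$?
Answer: $- \frac{83694}{343} \approx -244.01$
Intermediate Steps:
$Q = - \frac{1}{7} \approx -0.14286$
$z{\left(n,S \right)} = -3 + n - S$ ($z{\left(n,S \right)} = -3 - \left(S - n\right) = -3 + n - S$)
$F{\left(P \right)} = P^{3}$ ($F{\left(P \right)} = P^{2} P = P^{3}$)
$z{\left(13,8 \right)} \left(-122 + F{\left(Q \right)}\right) = \left(-3 + 13 - 8\right) \left(-122 + \left(- \frac{1}{7}\right)^{3}\right) = \left(-3 + 13 - 8\right) \left(-122 - \frac{1}{343}\right) = 2 \left(- \frac{41847}{343}\right) = - \frac{83694}{343}$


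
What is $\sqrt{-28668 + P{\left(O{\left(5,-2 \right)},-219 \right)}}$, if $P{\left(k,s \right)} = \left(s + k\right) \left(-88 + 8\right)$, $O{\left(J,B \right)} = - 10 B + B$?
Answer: $2 i \sqrt{3147} \approx 112.2 i$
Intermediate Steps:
$O{\left(J,B \right)} = - 9 B$
$P{\left(k,s \right)} = - 80 k - 80 s$ ($P{\left(k,s \right)} = \left(k + s\right) \left(-80\right) = - 80 k - 80 s$)
$\sqrt{-28668 + P{\left(O{\left(5,-2 \right)},-219 \right)}} = \sqrt{-28668 - \left(-17520 + 80 \left(\left(-9\right) \left(-2\right)\right)\right)} = \sqrt{-28668 + \left(\left(-80\right) 18 + 17520\right)} = \sqrt{-28668 + \left(-1440 + 17520\right)} = \sqrt{-28668 + 16080} = \sqrt{-12588} = 2 i \sqrt{3147}$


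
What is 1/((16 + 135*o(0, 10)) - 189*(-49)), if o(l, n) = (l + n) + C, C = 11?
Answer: 1/12112 ≈ 8.2563e-5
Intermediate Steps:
o(l, n) = 11 + l + n (o(l, n) = (l + n) + 11 = 11 + l + n)
1/((16 + 135*o(0, 10)) - 189*(-49)) = 1/((16 + 135*(11 + 0 + 10)) - 189*(-49)) = 1/((16 + 135*21) + 9261) = 1/((16 + 2835) + 9261) = 1/(2851 + 9261) = 1/12112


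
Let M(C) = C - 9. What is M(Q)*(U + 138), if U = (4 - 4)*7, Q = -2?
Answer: -1518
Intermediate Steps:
M(C) = -9 + C
U = 0 (U = 0*7 = 0)
M(Q)*(U + 138) = (-9 - 2)*(0 + 138) = -11*138 = -1518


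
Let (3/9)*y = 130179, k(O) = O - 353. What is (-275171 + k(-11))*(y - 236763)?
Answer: -42370119090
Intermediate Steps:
k(O) = -353 + O
y = 390537 (y = 3*130179 = 390537)
(-275171 + k(-11))*(y - 236763) = (-275171 + (-353 - 11))*(390537 - 236763) = (-275171 - 364)*153774 = -275535*153774 = -42370119090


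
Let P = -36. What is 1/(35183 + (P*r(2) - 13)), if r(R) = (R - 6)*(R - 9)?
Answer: 1/34162 ≈ 2.9272e-5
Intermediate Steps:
r(R) = (-9 + R)*(-6 + R) (r(R) = (-6 + R)*(-9 + R) = (-9 + R)*(-6 + R))
1/(35183 + (P*r(2) - 13)) = 1/(35183 + (-36*(54 + 2**2 - 15*2) - 13)) = 1/(35183 + (-36*(54 + 4 - 30) - 13)) = 1/(35183 + (-36*28 - 13)) = 1/(35183 + (-1008 - 13)) = 1/(35183 - 1021) = 1/34162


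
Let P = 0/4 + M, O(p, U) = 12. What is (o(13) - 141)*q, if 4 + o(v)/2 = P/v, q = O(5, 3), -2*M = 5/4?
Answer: -23259/13 ≈ -1789.2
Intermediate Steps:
M = -5/8 (M = -5/(2*4) = -½*5/4 = -5/8 ≈ -0.62500)
P = -5/8 (P = 0/4 - 5/8 = 0*(¼) - 5/8 = 0 - 5/8 = -5/8 ≈ -0.62500)
q = 12
o(v) = -8 - 5/(4*v) (o(v) = -8 + 2*(-5/(8*v)) = -8 - 5/(4*v))
(o(13) - 141)*q = ((-8 - 5/4/13) - 141)*12 = ((-8 - 5/4*1/13) - 141)*12 = ((-8 - 5/52) - 141)*12 = (-421/52 - 141)*12 = -7753/52*12 = -23259/13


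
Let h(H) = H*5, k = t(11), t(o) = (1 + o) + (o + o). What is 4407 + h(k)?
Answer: 4577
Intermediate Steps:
t(o) = 1 + 3*o (t(o) = (1 + o) + 2*o = 1 + 3*o)
k = 34 (k = 1 + 3*11 = 1 + 33 = 34)
h(H) = 5*H
4407 + h(k) = 4407 + 5*34 = 4407 + 170 = 4577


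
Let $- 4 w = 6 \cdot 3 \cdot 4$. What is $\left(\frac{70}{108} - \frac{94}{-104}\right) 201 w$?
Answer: $- \frac{145993}{26} \approx -5615.1$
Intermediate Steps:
$w = -18$ ($w = - \frac{6 \cdot 3 \cdot 4}{4} = - \frac{18 \cdot 4}{4} = \left(- \frac{1}{4}\right) 72 = -18$)
$\left(\frac{70}{108} - \frac{94}{-104}\right) 201 w = \left(\frac{70}{108} - \frac{94}{-104}\right) 201 \left(-18\right) = \left(70 \cdot \frac{1}{108} - - \frac{47}{52}\right) 201 \left(-18\right) = \left(\frac{35}{54} + \frac{47}{52}\right) 201 \left(-18\right) = \frac{2179}{1404} \cdot 201 \left(-18\right) = \frac{145993}{468} \left(-18\right) = - \frac{145993}{26}$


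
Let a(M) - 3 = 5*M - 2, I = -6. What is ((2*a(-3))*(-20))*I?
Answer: -3360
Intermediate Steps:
a(M) = 1 + 5*M (a(M) = 3 + (5*M - 2) = 3 + (-2 + 5*M) = 1 + 5*M)
((2*a(-3))*(-20))*I = ((2*(1 + 5*(-3)))*(-20))*(-6) = ((2*(1 - 15))*(-20))*(-6) = ((2*(-14))*(-20))*(-6) = -28*(-20)*(-6) = 560*(-6) = -3360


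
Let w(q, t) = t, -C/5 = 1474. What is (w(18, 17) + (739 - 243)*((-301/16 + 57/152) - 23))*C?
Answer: 151350320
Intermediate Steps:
C = -7370 (C = -5*1474 = -7370)
(w(18, 17) + (739 - 243)*((-301/16 + 57/152) - 23))*C = (17 + (739 - 243)*((-301/16 + 57/152) - 23))*(-7370) = (17 + 496*((-301*1/16 + 57*(1/152)) - 23))*(-7370) = (17 + 496*((-301/16 + 3/8) - 23))*(-7370) = (17 + 496*(-295/16 - 23))*(-7370) = (17 + 496*(-663/16))*(-7370) = (17 - 20553)*(-7370) = -20536*(-7370) = 151350320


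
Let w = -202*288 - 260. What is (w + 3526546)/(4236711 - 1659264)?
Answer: 3468110/2577447 ≈ 1.3456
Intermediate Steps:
w = -58436 (w = -58176 - 260 = -58436)
(w + 3526546)/(4236711 - 1659264) = (-58436 + 3526546)/(4236711 - 1659264) = 3468110/2577447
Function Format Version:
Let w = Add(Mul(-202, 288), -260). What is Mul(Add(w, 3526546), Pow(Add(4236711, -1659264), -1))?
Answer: Rational(3468110, 2577447) ≈ 1.3456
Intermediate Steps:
w = -58436 (w = Add(-58176, -260) = -58436)
Mul(Add(w, 3526546), Pow(Add(4236711, -1659264), -1)) = Mul(Add(-58436, 3526546), Pow(Add(4236711, -1659264), -1)) = Mul(3468110, Pow(2577447, -1)) = Mul(3468110, Rational(1, 2577447)) = Rational(3468110, 2577447)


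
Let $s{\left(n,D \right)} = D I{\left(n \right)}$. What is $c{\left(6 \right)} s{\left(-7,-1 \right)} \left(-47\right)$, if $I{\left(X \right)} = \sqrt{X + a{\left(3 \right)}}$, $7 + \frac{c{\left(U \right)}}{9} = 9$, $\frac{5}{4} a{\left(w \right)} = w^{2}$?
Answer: $\frac{846 \sqrt{5}}{5} \approx 378.34$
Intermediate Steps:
$a{\left(w \right)} = \frac{4 w^{2}}{5}$
$c{\left(U \right)} = 18$ ($c{\left(U \right)} = -63 + 9 \cdot 9 = -63 + 81 = 18$)
$I{\left(X \right)} = \sqrt{\frac{36}{5} + X}$ ($I{\left(X \right)} = \sqrt{X + \frac{4 \cdot 3^{2}}{5}} = \sqrt{X + \frac{4}{5} \cdot 9} = \sqrt{X + \frac{36}{5}} = \sqrt{\frac{36}{5} + X}$)
$s{\left(n,D \right)} = \frac{D \sqrt{180 + 25 n}}{5}$ ($s{\left(n,D \right)} = D \frac{\sqrt{180 + 25 n}}{5} = \frac{D \sqrt{180 + 25 n}}{5}$)
$c{\left(6 \right)} s{\left(-7,-1 \right)} \left(-47\right) = 18 \cdot \frac{1}{5} \left(-1\right) \sqrt{180 + 25 \left(-7\right)} \left(-47\right) = 18 \cdot \frac{1}{5} \left(-1\right) \sqrt{180 - 175} \left(-47\right) = 18 \cdot \frac{1}{5} \left(-1\right) \sqrt{5} \left(-47\right) = 18 \left(- \frac{\sqrt{5}}{5}\right) \left(-47\right) = - \frac{18 \sqrt{5}}{5} \left(-47\right) = \frac{846 \sqrt{5}}{5}$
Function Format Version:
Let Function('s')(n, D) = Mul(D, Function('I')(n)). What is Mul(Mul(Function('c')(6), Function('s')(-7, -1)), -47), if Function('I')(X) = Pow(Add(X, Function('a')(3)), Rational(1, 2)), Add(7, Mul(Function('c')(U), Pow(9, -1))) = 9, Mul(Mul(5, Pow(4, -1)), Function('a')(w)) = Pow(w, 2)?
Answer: Mul(Rational(846, 5), Pow(5, Rational(1, 2))) ≈ 378.34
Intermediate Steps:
Function('a')(w) = Mul(Rational(4, 5), Pow(w, 2))
Function('c')(U) = 18 (Function('c')(U) = Add(-63, Mul(9, 9)) = Add(-63, 81) = 18)
Function('I')(X) = Pow(Add(Rational(36, 5), X), Rational(1, 2)) (Function('I')(X) = Pow(Add(X, Mul(Rational(4, 5), Pow(3, 2))), Rational(1, 2)) = Pow(Add(X, Mul(Rational(4, 5), 9)), Rational(1, 2)) = Pow(Add(X, Rational(36, 5)), Rational(1, 2)) = Pow(Add(Rational(36, 5), X), Rational(1, 2)))
Function('s')(n, D) = Mul(Rational(1, 5), D, Pow(Add(180, Mul(25, n)), Rational(1, 2))) (Function('s')(n, D) = Mul(D, Mul(Rational(1, 5), Pow(Add(180, Mul(25, n)), Rational(1, 2)))) = Mul(Rational(1, 5), D, Pow(Add(180, Mul(25, n)), Rational(1, 2))))
Mul(Mul(Function('c')(6), Function('s')(-7, -1)), -47) = Mul(Mul(18, Mul(Rational(1, 5), -1, Pow(Add(180, Mul(25, -7)), Rational(1, 2)))), -47) = Mul(Mul(18, Mul(Rational(1, 5), -1, Pow(Add(180, -175), Rational(1, 2)))), -47) = Mul(Mul(18, Mul(Rational(1, 5), -1, Pow(5, Rational(1, 2)))), -47) = Mul(Mul(18, Mul(Rational(-1, 5), Pow(5, Rational(1, 2)))), -47) = Mul(Mul(Rational(-18, 5), Pow(5, Rational(1, 2))), -47) = Mul(Rational(846, 5), Pow(5, Rational(1, 2)))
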